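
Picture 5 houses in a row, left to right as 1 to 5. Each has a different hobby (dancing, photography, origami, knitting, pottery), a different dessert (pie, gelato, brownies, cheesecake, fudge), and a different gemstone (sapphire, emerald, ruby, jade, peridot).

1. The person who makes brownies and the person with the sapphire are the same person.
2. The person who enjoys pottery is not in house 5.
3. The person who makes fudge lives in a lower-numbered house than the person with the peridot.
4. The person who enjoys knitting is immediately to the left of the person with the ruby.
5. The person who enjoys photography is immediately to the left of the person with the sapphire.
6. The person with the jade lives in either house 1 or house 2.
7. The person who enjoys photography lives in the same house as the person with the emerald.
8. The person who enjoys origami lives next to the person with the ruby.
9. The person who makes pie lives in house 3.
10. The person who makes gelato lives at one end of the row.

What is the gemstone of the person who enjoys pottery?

By clue 9, the person who makes pie is in house 3.
The person who makes gelato is narrowed to house 1 or 5; consider each.
Placing it in house 5 leads to a contradiction, so it's in house 1.
The person who makes fudge is narrowed to house 2 or 4; consider each.
Placing it in house 4 leads to a contradiction, so it's in house 2.
So house 1 gets jade for gemstone.
So house 2 gets ruby for gemstone.
Clue 4 places the person who enjoys knitting in house 1.
The only hobby still possible for house 5 is dancing.
House 2's hobby must be pottery (nothing else left).
The only hobby still possible for house 3 is origami.
That leaves photography as the hobby for house 4.
Clue 5: the person with the sapphire is in house 5.
Clue 7: the person with the emerald is in house 4.
So house 3 gets peridot for gemstone.
From clue 1, the person who makes brownies must be in house 5.
That leaves cheesecake as the dessert for house 4.
So: house 1 = knitting/gelato/jade, house 2 = pottery/fudge/ruby, house 3 = origami/pie/peridot, house 4 = photography/cheesecake/emerald, house 5 = dancing/brownies/sapphire.

ruby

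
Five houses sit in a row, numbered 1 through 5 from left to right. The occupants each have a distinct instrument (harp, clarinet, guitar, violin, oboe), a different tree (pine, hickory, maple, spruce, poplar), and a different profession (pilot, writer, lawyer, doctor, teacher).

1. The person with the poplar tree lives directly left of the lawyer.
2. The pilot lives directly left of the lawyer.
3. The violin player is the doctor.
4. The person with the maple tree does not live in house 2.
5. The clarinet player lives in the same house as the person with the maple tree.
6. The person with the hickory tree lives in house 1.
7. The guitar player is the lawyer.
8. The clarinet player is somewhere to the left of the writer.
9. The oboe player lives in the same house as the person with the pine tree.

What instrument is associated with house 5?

Clue 6 places the person with the hickory tree in house 1.
The clarinet player is narrowed to house 3 or 4; consider each.
Placing it in house 3 leads to a contradiction, so it's in house 4.
Clue 5 places the person with the maple tree in house 4.
From clue 8, the writer must be in house 5.
From clue 7, the guitar player must be in house 3.
The lawyer is in house 3 (clue 7).
House 4 profession: only teacher fits.
From clue 1, the person with the poplar tree must be in house 2.
House 3 tree: only spruce fits.
That leaves pine as the tree for house 5.
So house 1 gets doctor for profession.
So house 2 gets pilot for profession.
By clue 3, the violin player is in house 1.
By clue 9, the oboe player is in house 5.
The only instrument still possible for house 2 is harp.
So: house 1 = violin/hickory/doctor, house 2 = harp/poplar/pilot, house 3 = guitar/spruce/lawyer, house 4 = clarinet/maple/teacher, house 5 = oboe/pine/writer.

oboe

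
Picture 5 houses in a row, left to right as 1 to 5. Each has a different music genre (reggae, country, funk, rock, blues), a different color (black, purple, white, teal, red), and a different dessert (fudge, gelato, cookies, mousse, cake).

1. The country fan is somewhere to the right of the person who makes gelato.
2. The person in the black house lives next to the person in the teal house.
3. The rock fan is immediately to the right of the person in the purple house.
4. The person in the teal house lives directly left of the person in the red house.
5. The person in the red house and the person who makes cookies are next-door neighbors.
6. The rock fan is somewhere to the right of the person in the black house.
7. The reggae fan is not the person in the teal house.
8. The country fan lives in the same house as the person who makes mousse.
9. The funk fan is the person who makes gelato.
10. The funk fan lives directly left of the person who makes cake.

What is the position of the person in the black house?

The country fan is narrowed to house 2 or 3 or 4 or 5; consider each.
Placing it in house 2 and house 4 and house 5 leads to a contradiction, so it's in house 3.
From clue 8, the person who makes mousse must be in house 3.
House 2 dessert: only cake fits.
From clue 9, the funk fan must be in house 1.
House 1's dessert must be gelato (nothing else left).
The person who makes cookies is narrowed to house 4 or 5; consider each.
Placing it in house 5 leads to a contradiction, so it's in house 4.
That leaves fudge as the dessert for house 5.
The person in the black house is narrowed to house 1 or 3; consider each.
Placing it in house 3 leads to a contradiction, so it's in house 1.
Clue 2: the person in the teal house is in house 2.
The person in the red house is in house 3 (clue 4).
House 5's color must be white (nothing else left).
By clue 3, the rock fan is in house 5.
The only music genre still possible for house 2 is blues.
House 4's music genre must be reggae (nothing else left).
The only color still possible for house 4 is purple.
So: house 1 = funk/black/gelato, house 2 = blues/teal/cake, house 3 = country/red/mousse, house 4 = reggae/purple/cookies, house 5 = rock/white/fudge.

1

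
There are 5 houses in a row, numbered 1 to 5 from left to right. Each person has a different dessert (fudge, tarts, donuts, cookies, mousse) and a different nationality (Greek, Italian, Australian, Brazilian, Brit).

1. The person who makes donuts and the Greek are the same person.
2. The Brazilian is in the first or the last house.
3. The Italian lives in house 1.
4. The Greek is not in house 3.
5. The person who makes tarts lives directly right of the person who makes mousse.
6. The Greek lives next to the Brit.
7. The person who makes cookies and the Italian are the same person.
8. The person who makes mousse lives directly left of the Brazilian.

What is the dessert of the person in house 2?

By clue 3, the Italian is in house 1.
Clue 7: the person who makes cookies is in house 1.
Clue 8 places the person who makes mousse in house 4.
The Brazilian is in house 5 (clue 8).
Clue 1: the person who makes donuts is in house 2.
From clue 1, the Greek must be in house 2.
From clue 5, the person who makes tarts must be in house 5.
The Brit is in house 3 (clue 6).
House 3 dessert: only fudge fits.
So house 4 gets Australian for nationality.
So: house 1 = cookies/Italian, house 2 = donuts/Greek, house 3 = fudge/Brit, house 4 = mousse/Australian, house 5 = tarts/Brazilian.

donuts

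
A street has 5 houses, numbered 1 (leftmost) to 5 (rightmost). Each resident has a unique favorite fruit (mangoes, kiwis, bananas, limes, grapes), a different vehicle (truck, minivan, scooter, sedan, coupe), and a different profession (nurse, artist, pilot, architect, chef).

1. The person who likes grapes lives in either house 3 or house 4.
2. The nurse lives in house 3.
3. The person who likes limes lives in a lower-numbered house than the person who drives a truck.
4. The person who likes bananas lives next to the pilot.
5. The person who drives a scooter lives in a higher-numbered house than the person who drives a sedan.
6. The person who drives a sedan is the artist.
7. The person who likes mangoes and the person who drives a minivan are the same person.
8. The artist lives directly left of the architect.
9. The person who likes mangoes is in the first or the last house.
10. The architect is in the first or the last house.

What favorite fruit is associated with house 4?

grapes

From clue 2, the nurse must be in house 3.
By clue 10, the architect is in house 5.
Clue 8: the artist is in house 4.
Clue 6 places the person who drives a sedan in house 4.
Clue 5 places the person who drives a scooter in house 5.
The person who likes mangoes is in house 1 (clue 7).
The only favorite fruit still possible for house 2 is limes.
House 5 favorite fruit: only kiwis fits.
House 1's vehicle must be minivan (nothing else left).
The person who drives a truck is in house 3 (clue 3).
The pilot is in house 2 (clue 4).
House 3's favorite fruit must be bananas (nothing else left).
House 4 favorite fruit: only grapes fits.
So house 2 gets coupe for vehicle.
That leaves chef as the profession for house 1.
So: house 1 = mangoes/minivan/chef, house 2 = limes/coupe/pilot, house 3 = bananas/truck/nurse, house 4 = grapes/sedan/artist, house 5 = kiwis/scooter/architect.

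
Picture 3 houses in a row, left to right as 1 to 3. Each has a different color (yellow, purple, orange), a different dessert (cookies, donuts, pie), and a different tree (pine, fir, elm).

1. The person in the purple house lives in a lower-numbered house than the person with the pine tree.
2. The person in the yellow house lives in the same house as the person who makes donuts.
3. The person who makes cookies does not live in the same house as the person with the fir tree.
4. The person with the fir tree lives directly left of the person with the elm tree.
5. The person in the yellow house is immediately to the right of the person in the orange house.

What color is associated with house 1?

That leaves yellow as the color for house 3.
The only tree still possible for house 1 is fir.
The person who makes donuts is in house 3 (clue 2).
By clue 4, the person with the elm tree is in house 2.
Clue 5: the person in the orange house is in house 2.
That leaves purple as the color for house 1.
That leaves pie as the dessert for house 1.
So house 2 gets cookies for dessert.
That leaves pine as the tree for house 3.
So: house 1 = purple/pie/fir, house 2 = orange/cookies/elm, house 3 = yellow/donuts/pine.

purple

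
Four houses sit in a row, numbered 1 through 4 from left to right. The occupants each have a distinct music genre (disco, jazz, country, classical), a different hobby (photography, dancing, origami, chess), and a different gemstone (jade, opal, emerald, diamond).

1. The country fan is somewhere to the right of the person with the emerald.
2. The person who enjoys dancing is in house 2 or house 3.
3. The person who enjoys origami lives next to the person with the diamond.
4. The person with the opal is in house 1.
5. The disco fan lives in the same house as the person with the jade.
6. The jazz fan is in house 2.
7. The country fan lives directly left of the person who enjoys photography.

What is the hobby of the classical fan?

By clue 4, the person with the opal is in house 1.
Clue 6 places the jazz fan in house 2.
The only music genre still possible for house 3 is country.
By clue 1, the person with the emerald is in house 2.
Clue 5 places the disco fan in house 4.
From clue 5, the person with the jade must be in house 4.
By clue 7, the person who enjoys photography is in house 4.
The only music genre still possible for house 1 is classical.
House 3 gemstone: only diamond fits.
The person who enjoys origami is in house 2 (clue 3).
House 1's hobby must be chess (nothing else left).
House 3 hobby: only dancing fits.
So: house 1 = classical/chess/opal, house 2 = jazz/origami/emerald, house 3 = country/dancing/diamond, house 4 = disco/photography/jade.

chess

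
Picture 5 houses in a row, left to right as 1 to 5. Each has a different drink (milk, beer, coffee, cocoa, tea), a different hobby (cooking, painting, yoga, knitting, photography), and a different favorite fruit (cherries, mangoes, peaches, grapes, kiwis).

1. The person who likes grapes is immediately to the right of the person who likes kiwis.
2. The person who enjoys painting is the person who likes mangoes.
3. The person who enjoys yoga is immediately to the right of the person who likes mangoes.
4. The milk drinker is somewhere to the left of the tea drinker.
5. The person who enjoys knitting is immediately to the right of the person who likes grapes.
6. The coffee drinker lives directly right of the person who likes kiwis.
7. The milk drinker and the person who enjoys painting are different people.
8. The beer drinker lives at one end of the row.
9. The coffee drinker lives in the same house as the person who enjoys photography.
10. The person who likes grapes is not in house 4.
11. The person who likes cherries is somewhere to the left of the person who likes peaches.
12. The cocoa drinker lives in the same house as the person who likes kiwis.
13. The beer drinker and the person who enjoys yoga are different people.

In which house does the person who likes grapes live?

The only favorite fruit still possible for house 5 is peaches.
The beer drinker is narrowed to house 1 or 5; consider each.
Placing it in house 5 leads to a contradiction, so it's in house 1.
House 2's drink must be cocoa (nothing else left).
House 5 drink: only tea fits.
Clue 6: the person who likes kiwis is in house 2.
Clue 9: the person who enjoys photography is in house 3.
House 3 drink: only coffee fits.
That leaves milk as the drink for house 4.
The person who enjoys painting is in house 1 (clue 7).
House 4 hobby: only knitting fits.
House 3's favorite fruit must be grapes (nothing else left).
By clue 2, the person who likes mangoes is in house 1.
The person who enjoys yoga is in house 2 (clue 3).
House 5's hobby must be cooking (nothing else left).
That leaves cherries as the favorite fruit for house 4.
So: house 1 = beer/painting/mangoes, house 2 = cocoa/yoga/kiwis, house 3 = coffee/photography/grapes, house 4 = milk/knitting/cherries, house 5 = tea/cooking/peaches.

3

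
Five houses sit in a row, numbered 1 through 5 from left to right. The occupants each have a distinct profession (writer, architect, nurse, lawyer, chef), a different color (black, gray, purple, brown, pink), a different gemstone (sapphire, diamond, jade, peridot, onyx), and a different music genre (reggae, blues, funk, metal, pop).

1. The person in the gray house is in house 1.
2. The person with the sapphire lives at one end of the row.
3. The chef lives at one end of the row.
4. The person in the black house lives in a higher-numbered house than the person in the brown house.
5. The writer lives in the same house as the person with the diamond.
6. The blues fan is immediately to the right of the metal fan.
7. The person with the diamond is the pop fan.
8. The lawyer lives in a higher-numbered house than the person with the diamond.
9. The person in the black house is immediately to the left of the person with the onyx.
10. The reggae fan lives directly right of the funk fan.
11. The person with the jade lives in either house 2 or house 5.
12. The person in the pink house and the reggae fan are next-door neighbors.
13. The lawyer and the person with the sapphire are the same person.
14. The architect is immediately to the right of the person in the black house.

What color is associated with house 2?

Clue 1 places the person in the gray house in house 1.
By clue 13, the lawyer is in house 5.
By clue 13, the person with the sapphire is in house 5.
House 1 profession: only chef fits.
That leaves jade as the gemstone for house 2.
Clue 9 places the person in the black house in house 3.
Clue 9: the person with the onyx is in house 4.
By clue 14, the architect is in house 4.
House 2 profession: only nurse fits.
House 3 profession: only writer fits.
The only color still possible for house 2 is brown.
So house 1 gets peridot for gemstone.
So house 3 gets diamond for gemstone.
Clue 7 places the pop fan in house 3.
The reggae fan is in house 5 (clue 10).
Clue 10: the funk fan is in house 4.
By clue 12, the person in the pink house is in house 4.
The only color still possible for house 5 is purple.
House 1's music genre must be metal (nothing else left).
That leaves blues as the music genre for house 2.
So: house 1 = chef/gray/peridot/metal, house 2 = nurse/brown/jade/blues, house 3 = writer/black/diamond/pop, house 4 = architect/pink/onyx/funk, house 5 = lawyer/purple/sapphire/reggae.

brown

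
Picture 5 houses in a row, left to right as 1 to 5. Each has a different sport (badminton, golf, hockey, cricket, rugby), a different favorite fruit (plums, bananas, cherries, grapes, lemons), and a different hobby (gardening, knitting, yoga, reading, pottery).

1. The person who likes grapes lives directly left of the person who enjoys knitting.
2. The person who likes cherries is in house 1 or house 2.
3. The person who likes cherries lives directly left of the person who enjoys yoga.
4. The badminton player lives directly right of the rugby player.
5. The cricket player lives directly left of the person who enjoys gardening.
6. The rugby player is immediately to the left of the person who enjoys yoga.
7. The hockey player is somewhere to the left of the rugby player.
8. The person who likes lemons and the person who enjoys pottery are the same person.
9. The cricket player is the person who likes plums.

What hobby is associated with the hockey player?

Clue 7 places the hockey player in house 1.
Clue 7 places the rugby player in house 2.
The badminton player is in house 3 (clue 4).
From clue 6, the person who enjoys yoga must be in house 3.
So house 4 gets cricket for sport.
The only sport still possible for house 5 is golf.
The person who likes cherries is in house 2 (clue 3).
By clue 5, the person who enjoys gardening is in house 5.
By clue 9, the person who likes plums is in house 4.
From clue 8, the person who likes lemons must be in house 1.
The person who enjoys pottery is in house 1 (clue 8).
That leaves bananas as the favorite fruit for house 5.
Clue 1: the person who enjoys knitting is in house 4.
The only favorite fruit still possible for house 3 is grapes.
The only hobby still possible for house 2 is reading.
So: house 1 = hockey/lemons/pottery, house 2 = rugby/cherries/reading, house 3 = badminton/grapes/yoga, house 4 = cricket/plums/knitting, house 5 = golf/bananas/gardening.

pottery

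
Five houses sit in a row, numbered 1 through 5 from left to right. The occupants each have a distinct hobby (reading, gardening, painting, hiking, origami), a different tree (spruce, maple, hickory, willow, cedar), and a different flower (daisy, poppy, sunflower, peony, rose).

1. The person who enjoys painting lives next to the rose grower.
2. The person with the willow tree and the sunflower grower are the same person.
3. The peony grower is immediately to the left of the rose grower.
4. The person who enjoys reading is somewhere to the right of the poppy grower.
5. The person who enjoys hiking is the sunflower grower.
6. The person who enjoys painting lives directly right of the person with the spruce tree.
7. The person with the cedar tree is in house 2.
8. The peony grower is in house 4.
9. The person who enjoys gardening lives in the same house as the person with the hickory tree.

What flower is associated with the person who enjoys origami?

From clue 7, the person with the cedar tree must be in house 2.
Clue 8: the peony grower is in house 4.
Clue 3 places the rose grower in house 5.
Clue 1: the person who enjoys painting is in house 4.
From clue 6, the person with the spruce tree must be in house 3.
That leaves willow as the tree for house 1.
The sunflower grower is in house 1 (clue 2).
By clue 5, the person who enjoys hiking is in house 1.
Clue 9 places the person who enjoys gardening in house 5.
Clue 9: the person with the hickory tree is in house 5.
House 4 tree: only maple fits.
By clue 4, the person who enjoys reading is in house 3.
Clue 4 places the poppy grower in house 2.
So house 2 gets origami for hobby.
The only flower still possible for house 3 is daisy.
So: house 1 = hiking/willow/sunflower, house 2 = origami/cedar/poppy, house 3 = reading/spruce/daisy, house 4 = painting/maple/peony, house 5 = gardening/hickory/rose.

poppy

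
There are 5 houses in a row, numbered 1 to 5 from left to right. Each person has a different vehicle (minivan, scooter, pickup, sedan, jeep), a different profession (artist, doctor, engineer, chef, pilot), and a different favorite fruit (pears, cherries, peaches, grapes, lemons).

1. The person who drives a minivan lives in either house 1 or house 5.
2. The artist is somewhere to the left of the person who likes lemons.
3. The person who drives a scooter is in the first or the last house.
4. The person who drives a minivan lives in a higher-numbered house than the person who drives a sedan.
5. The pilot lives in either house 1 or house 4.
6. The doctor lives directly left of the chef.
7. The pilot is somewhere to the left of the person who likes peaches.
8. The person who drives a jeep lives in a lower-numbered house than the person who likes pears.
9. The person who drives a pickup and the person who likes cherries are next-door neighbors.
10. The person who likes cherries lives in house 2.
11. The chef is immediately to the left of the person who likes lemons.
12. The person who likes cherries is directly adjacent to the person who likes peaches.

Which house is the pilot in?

From clue 4, the person who drives a minivan must be in house 5.
Clue 10: the person who likes cherries is in house 2.
Clue 12: the person who likes peaches is in house 3.
That leaves scooter as the vehicle for house 1.
So house 5 gets engineer for profession.
House 1 favorite fruit: only grapes fits.
From clue 7, the pilot must be in house 1.
By clue 9, the person who drives a pickup is in house 3.
The person who drives a jeep is narrowed to house 2 or 4; consider each.
Placing it in house 4 leads to a contradiction, so it's in house 2.
House 4 vehicle: only sedan fits.
The chef is narrowed to house 3 or 4; consider each.
Placing it in house 3 leads to a contradiction, so it's in house 4.
By clue 6, the doctor is in house 3.
The person who likes lemons is in house 5 (clue 11).
House 2's profession must be artist (nothing else left).
The only favorite fruit still possible for house 4 is pears.
So: house 1 = scooter/pilot/grapes, house 2 = jeep/artist/cherries, house 3 = pickup/doctor/peaches, house 4 = sedan/chef/pears, house 5 = minivan/engineer/lemons.

1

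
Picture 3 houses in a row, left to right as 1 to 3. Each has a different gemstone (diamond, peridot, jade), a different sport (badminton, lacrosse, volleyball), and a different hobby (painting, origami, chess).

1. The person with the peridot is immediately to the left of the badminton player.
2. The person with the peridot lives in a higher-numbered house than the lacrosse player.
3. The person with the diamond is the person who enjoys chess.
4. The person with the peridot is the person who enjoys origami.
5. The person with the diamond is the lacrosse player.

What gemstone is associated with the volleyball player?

From clue 2, the person with the peridot must be in house 2.
From clue 2, the lacrosse player must be in house 1.
From clue 4, the person who enjoys origami must be in house 2.
Clue 5 places the person with the diamond in house 1.
House 3's gemstone must be jade (nothing else left).
Clue 1 places the badminton player in house 3.
From clue 3, the person who enjoys chess must be in house 1.
House 2's sport must be volleyball (nothing else left).
House 3 hobby: only painting fits.
So: house 1 = diamond/lacrosse/chess, house 2 = peridot/volleyball/origami, house 3 = jade/badminton/painting.

peridot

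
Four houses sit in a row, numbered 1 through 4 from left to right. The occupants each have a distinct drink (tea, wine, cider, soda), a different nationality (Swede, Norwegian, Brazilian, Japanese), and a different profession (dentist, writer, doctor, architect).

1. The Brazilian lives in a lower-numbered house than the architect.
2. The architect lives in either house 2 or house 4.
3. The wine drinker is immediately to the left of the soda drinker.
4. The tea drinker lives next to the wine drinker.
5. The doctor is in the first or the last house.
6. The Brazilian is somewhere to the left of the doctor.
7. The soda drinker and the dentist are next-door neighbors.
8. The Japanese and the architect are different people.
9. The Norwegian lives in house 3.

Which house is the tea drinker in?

2

By clue 6, the doctor is in house 4.
The Norwegian is in house 3 (clue 9).
House 2 profession: only architect fits.
From clue 1, the Brazilian must be in house 1.
House 2 nationality: only Swede fits.
House 4 nationality: only Japanese fits.
The soda drinker is narrowed to house 2 or 4; consider each.
Placing it in house 2 leads to a contradiction, so it's in house 4.
From clue 3, the wine drinker must be in house 3.
Clue 7 places the dentist in house 3.
That leaves cider as the drink for house 1.
House 2 drink: only tea fits.
The only profession still possible for house 1 is writer.
So: house 1 = cider/Brazilian/writer, house 2 = tea/Swede/architect, house 3 = wine/Norwegian/dentist, house 4 = soda/Japanese/doctor.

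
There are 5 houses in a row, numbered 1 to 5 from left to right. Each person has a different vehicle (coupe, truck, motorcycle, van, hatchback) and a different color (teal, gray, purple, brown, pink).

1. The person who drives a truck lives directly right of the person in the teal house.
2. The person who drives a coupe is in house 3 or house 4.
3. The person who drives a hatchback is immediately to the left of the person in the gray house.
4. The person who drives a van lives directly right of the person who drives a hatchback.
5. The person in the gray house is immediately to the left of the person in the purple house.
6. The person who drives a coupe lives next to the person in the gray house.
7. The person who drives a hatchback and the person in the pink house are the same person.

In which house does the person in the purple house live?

The person who drives a coupe is narrowed to house 3 or 4; consider each.
Placing it in house 4 leads to a contradiction, so it's in house 3.
The person who drives a hatchback is in house 1 (clue 3).
Clue 3: the person in the gray house is in house 2.
Clue 4: the person who drives a van is in house 2.
The person in the purple house is in house 3 (clue 5).
Clue 7 places the person in the pink house in house 1.
The only color still possible for house 5 is brown.
By clue 1, the person who drives a truck is in house 5.
The only vehicle still possible for house 4 is motorcycle.
House 4's color must be teal (nothing else left).
So: house 1 = hatchback/pink, house 2 = van/gray, house 3 = coupe/purple, house 4 = motorcycle/teal, house 5 = truck/brown.

3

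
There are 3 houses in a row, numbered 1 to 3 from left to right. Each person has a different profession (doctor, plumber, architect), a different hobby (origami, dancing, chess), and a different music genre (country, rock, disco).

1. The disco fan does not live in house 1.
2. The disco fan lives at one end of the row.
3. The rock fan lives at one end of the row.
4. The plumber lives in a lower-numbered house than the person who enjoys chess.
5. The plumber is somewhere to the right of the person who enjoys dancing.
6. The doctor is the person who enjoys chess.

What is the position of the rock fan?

1

From clue 2, the disco fan must be in house 3.
By clue 5, the plumber is in house 2.
By clue 5, the person who enjoys dancing is in house 1.
That leaves architect as the profession for house 1.
House 3's profession must be doctor (nothing else left).
The only music genre still possible for house 2 is country.
By clue 4, the person who enjoys chess is in house 3.
The only hobby still possible for house 2 is origami.
So house 1 gets rock for music genre.
So: house 1 = architect/dancing/rock, house 2 = plumber/origami/country, house 3 = doctor/chess/disco.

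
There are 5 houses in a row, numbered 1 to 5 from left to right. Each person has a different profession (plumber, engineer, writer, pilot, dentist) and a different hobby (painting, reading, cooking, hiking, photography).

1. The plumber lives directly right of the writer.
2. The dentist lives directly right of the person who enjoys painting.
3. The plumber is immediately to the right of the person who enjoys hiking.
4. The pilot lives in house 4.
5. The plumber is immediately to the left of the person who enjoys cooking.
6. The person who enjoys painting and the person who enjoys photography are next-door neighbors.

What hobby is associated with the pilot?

Clue 4 places the pilot in house 4.
The plumber is narrowed to house 2 or 3; consider each.
Placing it in house 3 leads to a contradiction, so it's in house 2.
Clue 1: the writer is in house 1.
Clue 3 places the person who enjoys hiking in house 1.
From clue 5, the person who enjoys cooking must be in house 3.
By clue 6, the person who enjoys painting is in house 4.
Clue 6 places the person who enjoys photography in house 5.
House 2 hobby: only reading fits.
Clue 2 places the dentist in house 5.
House 3's profession must be engineer (nothing else left).
So: house 1 = writer/hiking, house 2 = plumber/reading, house 3 = engineer/cooking, house 4 = pilot/painting, house 5 = dentist/photography.

painting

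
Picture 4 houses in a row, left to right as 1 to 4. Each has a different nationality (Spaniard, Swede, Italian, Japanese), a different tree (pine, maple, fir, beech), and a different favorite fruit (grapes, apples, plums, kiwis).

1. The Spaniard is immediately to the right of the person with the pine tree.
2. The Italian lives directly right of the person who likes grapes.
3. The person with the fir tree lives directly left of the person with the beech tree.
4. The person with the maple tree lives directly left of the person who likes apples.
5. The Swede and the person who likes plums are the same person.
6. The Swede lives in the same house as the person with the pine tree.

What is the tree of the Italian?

House 4's tree must be beech (nothing else left).
Clue 3: the person with the fir tree is in house 3.
House 4 favorite fruit: only kiwis fits.
The Spaniard is narrowed to house 2 or 3; consider each.
Placing it in house 3 leads to a contradiction, so it's in house 2.
Clue 1: the person with the pine tree is in house 1.
From clue 6, the Swede must be in house 1.
So house 2 gets maple for tree.
Clue 4: the person who likes apples is in house 3.
Clue 5: the person who likes plums is in house 1.
House 2's favorite fruit must be grapes (nothing else left).
Clue 2 places the Italian in house 3.
So house 4 gets Japanese for nationality.
So: house 1 = Swede/pine/plums, house 2 = Spaniard/maple/grapes, house 3 = Italian/fir/apples, house 4 = Japanese/beech/kiwis.

fir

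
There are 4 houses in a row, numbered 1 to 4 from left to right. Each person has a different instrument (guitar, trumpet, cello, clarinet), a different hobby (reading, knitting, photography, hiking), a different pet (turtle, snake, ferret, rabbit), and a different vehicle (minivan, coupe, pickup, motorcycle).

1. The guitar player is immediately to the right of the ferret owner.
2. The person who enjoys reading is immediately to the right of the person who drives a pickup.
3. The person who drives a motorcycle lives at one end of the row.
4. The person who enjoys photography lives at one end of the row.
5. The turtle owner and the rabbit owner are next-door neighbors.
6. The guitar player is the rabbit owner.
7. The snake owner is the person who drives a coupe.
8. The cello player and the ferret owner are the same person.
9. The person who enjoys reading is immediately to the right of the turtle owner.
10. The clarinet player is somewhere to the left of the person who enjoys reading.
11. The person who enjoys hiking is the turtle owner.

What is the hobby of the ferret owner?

photography

The person who enjoys photography is narrowed to house 1 or 4; consider each.
Placing it in house 4 leads to a contradiction, so it's in house 1.
The person who enjoys hiking is narrowed to house 2 or 3; consider each.
Placing it in house 2 leads to a contradiction, so it's in house 3.
From clue 11, the turtle owner must be in house 3.
House 2 hobby: only knitting fits.
So house 4 gets reading for hobby.
By clue 2, the person who drives a pickup is in house 3.
Clue 6 places the guitar player in house 2.
Clue 6 places the rabbit owner in house 2.
House 1 instrument: only cello fits.
The only instrument still possible for house 3 is clarinet.
That leaves trumpet as the instrument for house 4.
The only pet still possible for house 4 is snake.
By clue 7, the person who drives a coupe is in house 4.
House 1 pet: only ferret fits.
House 1's vehicle must be motorcycle (nothing else left).
House 2's vehicle must be minivan (nothing else left).
So: house 1 = cello/photography/ferret/motorcycle, house 2 = guitar/knitting/rabbit/minivan, house 3 = clarinet/hiking/turtle/pickup, house 4 = trumpet/reading/snake/coupe.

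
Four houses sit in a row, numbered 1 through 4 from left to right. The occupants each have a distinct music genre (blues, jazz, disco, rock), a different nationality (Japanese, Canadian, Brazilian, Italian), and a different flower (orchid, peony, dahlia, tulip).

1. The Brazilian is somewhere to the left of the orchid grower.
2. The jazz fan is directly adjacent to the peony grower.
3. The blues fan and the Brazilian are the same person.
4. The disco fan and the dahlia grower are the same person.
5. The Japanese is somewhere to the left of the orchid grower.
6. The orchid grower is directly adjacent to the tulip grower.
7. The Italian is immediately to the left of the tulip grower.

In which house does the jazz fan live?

So house 4 gets Canadian for nationality.
The blues fan is narrowed to house 1 or 2 or 3; consider each.
Placing it in house 1 and house 3 leads to a contradiction, so it's in house 2.
Clue 3: the Brazilian is in house 2.
The only flower still possible for house 1 is dahlia.
By clue 4, the disco fan is in house 1.
Clue 6 places the orchid grower in house 3.
Clue 2: the jazz fan is in house 3.
Clue 5: the Japanese is in house 1.
House 4's music genre must be rock (nothing else left).
House 3 nationality: only Italian fits.
By clue 7, the tulip grower is in house 4.
That leaves peony as the flower for house 2.
So: house 1 = disco/Japanese/dahlia, house 2 = blues/Brazilian/peony, house 3 = jazz/Italian/orchid, house 4 = rock/Canadian/tulip.

3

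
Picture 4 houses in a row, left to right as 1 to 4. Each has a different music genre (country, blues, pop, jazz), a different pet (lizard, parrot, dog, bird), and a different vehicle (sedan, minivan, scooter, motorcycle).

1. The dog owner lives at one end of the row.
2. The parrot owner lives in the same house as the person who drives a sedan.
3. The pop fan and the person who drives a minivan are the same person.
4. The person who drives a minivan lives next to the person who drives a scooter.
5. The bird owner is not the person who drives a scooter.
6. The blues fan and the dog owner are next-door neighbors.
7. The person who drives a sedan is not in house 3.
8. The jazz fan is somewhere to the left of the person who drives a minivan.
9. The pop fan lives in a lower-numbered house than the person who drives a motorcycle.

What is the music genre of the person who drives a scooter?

House 4's music genre must be country (nothing else left).
That leaves jazz as the music genre for house 1.
The blues fan is narrowed to house 2 or 3; consider each.
Placing it in house 2 leads to a contradiction, so it's in house 3.
The dog owner is in house 4 (clue 6).
That leaves pop as the music genre for house 2.
Clue 3: the person who drives a minivan is in house 2.
The only vehicle still possible for house 4 is motorcycle.
The parrot owner is in house 1 (clue 2).
House 1's vehicle must be sedan (nothing else left).
House 3 vehicle: only scooter fits.
Clue 5 places the bird owner in house 2.
House 3's pet must be lizard (nothing else left).
So: house 1 = jazz/parrot/sedan, house 2 = pop/bird/minivan, house 3 = blues/lizard/scooter, house 4 = country/dog/motorcycle.

blues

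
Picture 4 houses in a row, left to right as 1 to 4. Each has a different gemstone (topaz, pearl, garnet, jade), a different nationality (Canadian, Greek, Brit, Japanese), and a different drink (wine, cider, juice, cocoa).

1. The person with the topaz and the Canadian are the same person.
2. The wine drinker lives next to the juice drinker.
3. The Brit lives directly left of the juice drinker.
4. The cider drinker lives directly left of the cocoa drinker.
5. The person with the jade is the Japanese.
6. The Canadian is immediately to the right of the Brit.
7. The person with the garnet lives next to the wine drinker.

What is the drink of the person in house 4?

juice

The person with the topaz is narrowed to house 2 or 3 or 4; consider each.
Placing it in house 2 and house 3 leads to a contradiction, so it's in house 4.
Clue 1 places the Canadian in house 4.
Clue 6: the Brit is in house 3.
The juice drinker is in house 4 (clue 3).
From clue 2, the wine drinker must be in house 3.
From clue 7, the person with the garnet must be in house 2.
That leaves jade as the gemstone for house 1.
House 3's gemstone must be pearl (nothing else left).
The only drink still possible for house 1 is cider.
So house 2 gets cocoa for drink.
Clue 5: the Japanese is in house 1.
House 2's nationality must be Greek (nothing else left).
So: house 1 = jade/Japanese/cider, house 2 = garnet/Greek/cocoa, house 3 = pearl/Brit/wine, house 4 = topaz/Canadian/juice.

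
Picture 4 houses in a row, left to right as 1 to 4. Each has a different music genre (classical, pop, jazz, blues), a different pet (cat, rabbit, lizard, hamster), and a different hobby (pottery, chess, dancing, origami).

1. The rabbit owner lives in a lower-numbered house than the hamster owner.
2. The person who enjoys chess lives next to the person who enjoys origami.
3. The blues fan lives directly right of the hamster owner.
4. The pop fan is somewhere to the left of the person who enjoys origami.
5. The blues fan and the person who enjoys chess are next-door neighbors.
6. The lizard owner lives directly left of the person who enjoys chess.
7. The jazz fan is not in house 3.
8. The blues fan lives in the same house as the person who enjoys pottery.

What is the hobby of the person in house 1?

The only pet still possible for house 4 is cat.
The only hobby still possible for house 1 is dancing.
The blues fan is narrowed to house 3 or 4; consider each.
Placing it in house 3 leads to a contradiction, so it's in house 4.
The hamster owner is in house 3 (clue 3).
Clue 5 places the person who enjoys chess in house 3.
Clue 6: the lizard owner is in house 2.
The person who enjoys pottery is in house 4 (clue 8).
So house 1 gets rabbit for pet.
That leaves origami as the hobby for house 2.
From clue 4, the pop fan must be in house 1.
House 2's music genre must be jazz (nothing else left).
House 3's music genre must be classical (nothing else left).
So: house 1 = pop/rabbit/dancing, house 2 = jazz/lizard/origami, house 3 = classical/hamster/chess, house 4 = blues/cat/pottery.

dancing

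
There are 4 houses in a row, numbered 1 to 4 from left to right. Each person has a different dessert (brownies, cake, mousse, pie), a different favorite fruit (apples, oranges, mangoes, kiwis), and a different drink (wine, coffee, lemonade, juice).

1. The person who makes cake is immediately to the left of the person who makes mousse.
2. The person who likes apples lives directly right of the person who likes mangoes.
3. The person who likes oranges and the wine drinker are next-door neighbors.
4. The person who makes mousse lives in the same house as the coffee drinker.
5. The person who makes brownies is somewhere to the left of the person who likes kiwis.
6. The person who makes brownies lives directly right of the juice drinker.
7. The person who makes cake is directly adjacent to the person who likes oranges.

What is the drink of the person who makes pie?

juice

The person who makes brownies is narrowed to house 2 or 3; consider each.
Placing it in house 3 leads to a contradiction, so it's in house 2.
Clue 6: the juice drinker is in house 1.
The person who makes cake is in house 3 (clue 1).
By clue 1, the person who makes mousse is in house 4.
Clue 4: the coffee drinker is in house 4.
House 1's dessert must be pie (nothing else left).
House 1 favorite fruit: only mangoes fits.
Clue 2: the person who likes apples is in house 2.
From clue 3, the wine drinker must be in house 3.
The only favorite fruit still possible for house 3 is kiwis.
So house 4 gets oranges for favorite fruit.
The only drink still possible for house 2 is lemonade.
So: house 1 = pie/mangoes/juice, house 2 = brownies/apples/lemonade, house 3 = cake/kiwis/wine, house 4 = mousse/oranges/coffee.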